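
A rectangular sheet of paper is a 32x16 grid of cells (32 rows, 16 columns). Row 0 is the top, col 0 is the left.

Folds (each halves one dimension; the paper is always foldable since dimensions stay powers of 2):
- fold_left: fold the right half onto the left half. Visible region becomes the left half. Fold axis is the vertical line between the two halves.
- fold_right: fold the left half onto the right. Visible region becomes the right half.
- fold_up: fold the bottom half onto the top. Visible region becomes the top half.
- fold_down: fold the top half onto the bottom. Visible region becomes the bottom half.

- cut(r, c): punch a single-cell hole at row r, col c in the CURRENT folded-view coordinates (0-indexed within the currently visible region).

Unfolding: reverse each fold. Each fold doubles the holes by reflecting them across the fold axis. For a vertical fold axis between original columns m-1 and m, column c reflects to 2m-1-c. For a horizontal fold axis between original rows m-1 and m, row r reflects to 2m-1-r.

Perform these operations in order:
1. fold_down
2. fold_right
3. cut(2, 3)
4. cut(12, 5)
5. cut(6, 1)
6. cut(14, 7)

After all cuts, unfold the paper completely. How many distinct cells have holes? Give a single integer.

Op 1 fold_down: fold axis h@16; visible region now rows[16,32) x cols[0,16) = 16x16
Op 2 fold_right: fold axis v@8; visible region now rows[16,32) x cols[8,16) = 16x8
Op 3 cut(2, 3): punch at orig (18,11); cuts so far [(18, 11)]; region rows[16,32) x cols[8,16) = 16x8
Op 4 cut(12, 5): punch at orig (28,13); cuts so far [(18, 11), (28, 13)]; region rows[16,32) x cols[8,16) = 16x8
Op 5 cut(6, 1): punch at orig (22,9); cuts so far [(18, 11), (22, 9), (28, 13)]; region rows[16,32) x cols[8,16) = 16x8
Op 6 cut(14, 7): punch at orig (30,15); cuts so far [(18, 11), (22, 9), (28, 13), (30, 15)]; region rows[16,32) x cols[8,16) = 16x8
Unfold 1 (reflect across v@8): 8 holes -> [(18, 4), (18, 11), (22, 6), (22, 9), (28, 2), (28, 13), (30, 0), (30, 15)]
Unfold 2 (reflect across h@16): 16 holes -> [(1, 0), (1, 15), (3, 2), (3, 13), (9, 6), (9, 9), (13, 4), (13, 11), (18, 4), (18, 11), (22, 6), (22, 9), (28, 2), (28, 13), (30, 0), (30, 15)]

Answer: 16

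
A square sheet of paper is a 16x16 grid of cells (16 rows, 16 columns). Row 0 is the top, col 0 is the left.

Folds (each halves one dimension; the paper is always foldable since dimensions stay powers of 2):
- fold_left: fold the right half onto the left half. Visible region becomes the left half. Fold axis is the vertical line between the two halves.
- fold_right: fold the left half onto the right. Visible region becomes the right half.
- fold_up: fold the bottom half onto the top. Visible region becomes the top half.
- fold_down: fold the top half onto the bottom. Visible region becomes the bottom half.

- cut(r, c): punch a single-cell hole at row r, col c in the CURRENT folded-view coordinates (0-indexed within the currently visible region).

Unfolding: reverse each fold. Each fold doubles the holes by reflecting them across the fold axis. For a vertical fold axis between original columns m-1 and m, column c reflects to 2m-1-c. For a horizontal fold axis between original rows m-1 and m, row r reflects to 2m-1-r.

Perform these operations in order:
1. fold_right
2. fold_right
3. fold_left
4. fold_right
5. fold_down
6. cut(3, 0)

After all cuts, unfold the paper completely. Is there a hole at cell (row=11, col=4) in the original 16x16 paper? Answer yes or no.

Answer: yes

Derivation:
Op 1 fold_right: fold axis v@8; visible region now rows[0,16) x cols[8,16) = 16x8
Op 2 fold_right: fold axis v@12; visible region now rows[0,16) x cols[12,16) = 16x4
Op 3 fold_left: fold axis v@14; visible region now rows[0,16) x cols[12,14) = 16x2
Op 4 fold_right: fold axis v@13; visible region now rows[0,16) x cols[13,14) = 16x1
Op 5 fold_down: fold axis h@8; visible region now rows[8,16) x cols[13,14) = 8x1
Op 6 cut(3, 0): punch at orig (11,13); cuts so far [(11, 13)]; region rows[8,16) x cols[13,14) = 8x1
Unfold 1 (reflect across h@8): 2 holes -> [(4, 13), (11, 13)]
Unfold 2 (reflect across v@13): 4 holes -> [(4, 12), (4, 13), (11, 12), (11, 13)]
Unfold 3 (reflect across v@14): 8 holes -> [(4, 12), (4, 13), (4, 14), (4, 15), (11, 12), (11, 13), (11, 14), (11, 15)]
Unfold 4 (reflect across v@12): 16 holes -> [(4, 8), (4, 9), (4, 10), (4, 11), (4, 12), (4, 13), (4, 14), (4, 15), (11, 8), (11, 9), (11, 10), (11, 11), (11, 12), (11, 13), (11, 14), (11, 15)]
Unfold 5 (reflect across v@8): 32 holes -> [(4, 0), (4, 1), (4, 2), (4, 3), (4, 4), (4, 5), (4, 6), (4, 7), (4, 8), (4, 9), (4, 10), (4, 11), (4, 12), (4, 13), (4, 14), (4, 15), (11, 0), (11, 1), (11, 2), (11, 3), (11, 4), (11, 5), (11, 6), (11, 7), (11, 8), (11, 9), (11, 10), (11, 11), (11, 12), (11, 13), (11, 14), (11, 15)]
Holes: [(4, 0), (4, 1), (4, 2), (4, 3), (4, 4), (4, 5), (4, 6), (4, 7), (4, 8), (4, 9), (4, 10), (4, 11), (4, 12), (4, 13), (4, 14), (4, 15), (11, 0), (11, 1), (11, 2), (11, 3), (11, 4), (11, 5), (11, 6), (11, 7), (11, 8), (11, 9), (11, 10), (11, 11), (11, 12), (11, 13), (11, 14), (11, 15)]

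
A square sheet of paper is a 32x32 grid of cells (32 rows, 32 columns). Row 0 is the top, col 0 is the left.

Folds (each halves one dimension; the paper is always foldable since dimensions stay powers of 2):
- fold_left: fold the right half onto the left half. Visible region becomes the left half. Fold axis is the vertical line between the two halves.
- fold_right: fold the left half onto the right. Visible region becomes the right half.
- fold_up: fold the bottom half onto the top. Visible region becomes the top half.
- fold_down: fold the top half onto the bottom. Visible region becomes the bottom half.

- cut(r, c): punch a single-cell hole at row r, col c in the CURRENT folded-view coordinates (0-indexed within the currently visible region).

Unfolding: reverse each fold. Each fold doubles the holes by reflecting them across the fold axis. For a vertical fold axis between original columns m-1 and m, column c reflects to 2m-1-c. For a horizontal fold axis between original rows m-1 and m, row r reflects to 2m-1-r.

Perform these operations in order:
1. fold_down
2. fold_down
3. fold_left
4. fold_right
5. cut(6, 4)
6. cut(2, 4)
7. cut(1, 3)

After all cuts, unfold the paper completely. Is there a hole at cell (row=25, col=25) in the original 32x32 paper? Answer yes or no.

Answer: no

Derivation:
Op 1 fold_down: fold axis h@16; visible region now rows[16,32) x cols[0,32) = 16x32
Op 2 fold_down: fold axis h@24; visible region now rows[24,32) x cols[0,32) = 8x32
Op 3 fold_left: fold axis v@16; visible region now rows[24,32) x cols[0,16) = 8x16
Op 4 fold_right: fold axis v@8; visible region now rows[24,32) x cols[8,16) = 8x8
Op 5 cut(6, 4): punch at orig (30,12); cuts so far [(30, 12)]; region rows[24,32) x cols[8,16) = 8x8
Op 6 cut(2, 4): punch at orig (26,12); cuts so far [(26, 12), (30, 12)]; region rows[24,32) x cols[8,16) = 8x8
Op 7 cut(1, 3): punch at orig (25,11); cuts so far [(25, 11), (26, 12), (30, 12)]; region rows[24,32) x cols[8,16) = 8x8
Unfold 1 (reflect across v@8): 6 holes -> [(25, 4), (25, 11), (26, 3), (26, 12), (30, 3), (30, 12)]
Unfold 2 (reflect across v@16): 12 holes -> [(25, 4), (25, 11), (25, 20), (25, 27), (26, 3), (26, 12), (26, 19), (26, 28), (30, 3), (30, 12), (30, 19), (30, 28)]
Unfold 3 (reflect across h@24): 24 holes -> [(17, 3), (17, 12), (17, 19), (17, 28), (21, 3), (21, 12), (21, 19), (21, 28), (22, 4), (22, 11), (22, 20), (22, 27), (25, 4), (25, 11), (25, 20), (25, 27), (26, 3), (26, 12), (26, 19), (26, 28), (30, 3), (30, 12), (30, 19), (30, 28)]
Unfold 4 (reflect across h@16): 48 holes -> [(1, 3), (1, 12), (1, 19), (1, 28), (5, 3), (5, 12), (5, 19), (5, 28), (6, 4), (6, 11), (6, 20), (6, 27), (9, 4), (9, 11), (9, 20), (9, 27), (10, 3), (10, 12), (10, 19), (10, 28), (14, 3), (14, 12), (14, 19), (14, 28), (17, 3), (17, 12), (17, 19), (17, 28), (21, 3), (21, 12), (21, 19), (21, 28), (22, 4), (22, 11), (22, 20), (22, 27), (25, 4), (25, 11), (25, 20), (25, 27), (26, 3), (26, 12), (26, 19), (26, 28), (30, 3), (30, 12), (30, 19), (30, 28)]
Holes: [(1, 3), (1, 12), (1, 19), (1, 28), (5, 3), (5, 12), (5, 19), (5, 28), (6, 4), (6, 11), (6, 20), (6, 27), (9, 4), (9, 11), (9, 20), (9, 27), (10, 3), (10, 12), (10, 19), (10, 28), (14, 3), (14, 12), (14, 19), (14, 28), (17, 3), (17, 12), (17, 19), (17, 28), (21, 3), (21, 12), (21, 19), (21, 28), (22, 4), (22, 11), (22, 20), (22, 27), (25, 4), (25, 11), (25, 20), (25, 27), (26, 3), (26, 12), (26, 19), (26, 28), (30, 3), (30, 12), (30, 19), (30, 28)]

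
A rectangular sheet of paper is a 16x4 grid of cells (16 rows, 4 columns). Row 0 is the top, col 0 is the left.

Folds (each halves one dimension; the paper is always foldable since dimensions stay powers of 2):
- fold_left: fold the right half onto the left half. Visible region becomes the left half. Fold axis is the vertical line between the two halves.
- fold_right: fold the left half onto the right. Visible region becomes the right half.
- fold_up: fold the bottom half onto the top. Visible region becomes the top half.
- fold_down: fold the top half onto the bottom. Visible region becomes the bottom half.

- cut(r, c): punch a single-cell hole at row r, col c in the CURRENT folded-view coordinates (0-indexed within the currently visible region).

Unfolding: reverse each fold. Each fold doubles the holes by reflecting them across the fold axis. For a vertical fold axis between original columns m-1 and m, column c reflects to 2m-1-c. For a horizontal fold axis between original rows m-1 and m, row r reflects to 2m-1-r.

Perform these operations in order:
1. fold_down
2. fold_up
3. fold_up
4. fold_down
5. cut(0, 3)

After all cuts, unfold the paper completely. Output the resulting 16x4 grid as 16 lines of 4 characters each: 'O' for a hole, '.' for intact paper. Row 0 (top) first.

Op 1 fold_down: fold axis h@8; visible region now rows[8,16) x cols[0,4) = 8x4
Op 2 fold_up: fold axis h@12; visible region now rows[8,12) x cols[0,4) = 4x4
Op 3 fold_up: fold axis h@10; visible region now rows[8,10) x cols[0,4) = 2x4
Op 4 fold_down: fold axis h@9; visible region now rows[9,10) x cols[0,4) = 1x4
Op 5 cut(0, 3): punch at orig (9,3); cuts so far [(9, 3)]; region rows[9,10) x cols[0,4) = 1x4
Unfold 1 (reflect across h@9): 2 holes -> [(8, 3), (9, 3)]
Unfold 2 (reflect across h@10): 4 holes -> [(8, 3), (9, 3), (10, 3), (11, 3)]
Unfold 3 (reflect across h@12): 8 holes -> [(8, 3), (9, 3), (10, 3), (11, 3), (12, 3), (13, 3), (14, 3), (15, 3)]
Unfold 4 (reflect across h@8): 16 holes -> [(0, 3), (1, 3), (2, 3), (3, 3), (4, 3), (5, 3), (6, 3), (7, 3), (8, 3), (9, 3), (10, 3), (11, 3), (12, 3), (13, 3), (14, 3), (15, 3)]

Answer: ...O
...O
...O
...O
...O
...O
...O
...O
...O
...O
...O
...O
...O
...O
...O
...O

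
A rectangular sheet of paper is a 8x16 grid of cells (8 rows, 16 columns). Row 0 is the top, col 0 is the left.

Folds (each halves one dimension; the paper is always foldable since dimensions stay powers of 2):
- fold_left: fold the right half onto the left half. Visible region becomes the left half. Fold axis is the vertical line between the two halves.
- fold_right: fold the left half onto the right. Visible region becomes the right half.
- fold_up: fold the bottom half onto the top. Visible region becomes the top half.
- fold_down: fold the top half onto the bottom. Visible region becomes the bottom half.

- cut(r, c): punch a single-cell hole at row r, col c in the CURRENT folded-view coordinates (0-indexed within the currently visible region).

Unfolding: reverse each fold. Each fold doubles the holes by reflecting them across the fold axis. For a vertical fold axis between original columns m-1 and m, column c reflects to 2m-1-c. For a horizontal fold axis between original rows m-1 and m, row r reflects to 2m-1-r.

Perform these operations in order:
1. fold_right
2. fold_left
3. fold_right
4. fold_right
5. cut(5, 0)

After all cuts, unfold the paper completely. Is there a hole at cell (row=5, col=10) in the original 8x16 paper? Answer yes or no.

Op 1 fold_right: fold axis v@8; visible region now rows[0,8) x cols[8,16) = 8x8
Op 2 fold_left: fold axis v@12; visible region now rows[0,8) x cols[8,12) = 8x4
Op 3 fold_right: fold axis v@10; visible region now rows[0,8) x cols[10,12) = 8x2
Op 4 fold_right: fold axis v@11; visible region now rows[0,8) x cols[11,12) = 8x1
Op 5 cut(5, 0): punch at orig (5,11); cuts so far [(5, 11)]; region rows[0,8) x cols[11,12) = 8x1
Unfold 1 (reflect across v@11): 2 holes -> [(5, 10), (5, 11)]
Unfold 2 (reflect across v@10): 4 holes -> [(5, 8), (5, 9), (5, 10), (5, 11)]
Unfold 3 (reflect across v@12): 8 holes -> [(5, 8), (5, 9), (5, 10), (5, 11), (5, 12), (5, 13), (5, 14), (5, 15)]
Unfold 4 (reflect across v@8): 16 holes -> [(5, 0), (5, 1), (5, 2), (5, 3), (5, 4), (5, 5), (5, 6), (5, 7), (5, 8), (5, 9), (5, 10), (5, 11), (5, 12), (5, 13), (5, 14), (5, 15)]
Holes: [(5, 0), (5, 1), (5, 2), (5, 3), (5, 4), (5, 5), (5, 6), (5, 7), (5, 8), (5, 9), (5, 10), (5, 11), (5, 12), (5, 13), (5, 14), (5, 15)]

Answer: yes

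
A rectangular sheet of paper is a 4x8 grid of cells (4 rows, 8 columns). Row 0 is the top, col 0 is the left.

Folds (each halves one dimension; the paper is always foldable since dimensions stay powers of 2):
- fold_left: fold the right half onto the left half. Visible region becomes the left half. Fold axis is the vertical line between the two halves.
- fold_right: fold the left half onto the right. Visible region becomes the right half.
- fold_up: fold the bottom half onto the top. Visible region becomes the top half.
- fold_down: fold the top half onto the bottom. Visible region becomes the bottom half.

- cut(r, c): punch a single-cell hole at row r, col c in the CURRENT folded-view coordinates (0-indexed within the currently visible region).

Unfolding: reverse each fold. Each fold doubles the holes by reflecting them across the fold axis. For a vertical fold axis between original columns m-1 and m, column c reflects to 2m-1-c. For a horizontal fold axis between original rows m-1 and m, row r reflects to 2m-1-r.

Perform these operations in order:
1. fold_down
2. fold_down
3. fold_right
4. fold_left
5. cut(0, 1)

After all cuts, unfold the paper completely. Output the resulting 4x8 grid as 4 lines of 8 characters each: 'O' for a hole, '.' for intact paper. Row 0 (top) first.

Answer: .OO..OO.
.OO..OO.
.OO..OO.
.OO..OO.

Derivation:
Op 1 fold_down: fold axis h@2; visible region now rows[2,4) x cols[0,8) = 2x8
Op 2 fold_down: fold axis h@3; visible region now rows[3,4) x cols[0,8) = 1x8
Op 3 fold_right: fold axis v@4; visible region now rows[3,4) x cols[4,8) = 1x4
Op 4 fold_left: fold axis v@6; visible region now rows[3,4) x cols[4,6) = 1x2
Op 5 cut(0, 1): punch at orig (3,5); cuts so far [(3, 5)]; region rows[3,4) x cols[4,6) = 1x2
Unfold 1 (reflect across v@6): 2 holes -> [(3, 5), (3, 6)]
Unfold 2 (reflect across v@4): 4 holes -> [(3, 1), (3, 2), (3, 5), (3, 6)]
Unfold 3 (reflect across h@3): 8 holes -> [(2, 1), (2, 2), (2, 5), (2, 6), (3, 1), (3, 2), (3, 5), (3, 6)]
Unfold 4 (reflect across h@2): 16 holes -> [(0, 1), (0, 2), (0, 5), (0, 6), (1, 1), (1, 2), (1, 5), (1, 6), (2, 1), (2, 2), (2, 5), (2, 6), (3, 1), (3, 2), (3, 5), (3, 6)]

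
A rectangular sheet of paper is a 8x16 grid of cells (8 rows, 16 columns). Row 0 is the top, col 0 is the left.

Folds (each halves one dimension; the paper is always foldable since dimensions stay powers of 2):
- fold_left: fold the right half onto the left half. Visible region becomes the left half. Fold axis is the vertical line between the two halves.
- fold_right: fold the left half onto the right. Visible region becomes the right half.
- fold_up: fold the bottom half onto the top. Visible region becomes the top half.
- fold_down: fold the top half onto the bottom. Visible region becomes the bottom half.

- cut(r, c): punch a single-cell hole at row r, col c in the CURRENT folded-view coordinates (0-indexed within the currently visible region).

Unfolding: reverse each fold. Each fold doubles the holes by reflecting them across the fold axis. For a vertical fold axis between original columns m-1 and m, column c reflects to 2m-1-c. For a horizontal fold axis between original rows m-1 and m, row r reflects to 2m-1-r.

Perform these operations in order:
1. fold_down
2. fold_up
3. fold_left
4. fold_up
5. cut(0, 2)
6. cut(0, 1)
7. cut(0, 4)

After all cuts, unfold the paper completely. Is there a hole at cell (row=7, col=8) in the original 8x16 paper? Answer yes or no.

Answer: no

Derivation:
Op 1 fold_down: fold axis h@4; visible region now rows[4,8) x cols[0,16) = 4x16
Op 2 fold_up: fold axis h@6; visible region now rows[4,6) x cols[0,16) = 2x16
Op 3 fold_left: fold axis v@8; visible region now rows[4,6) x cols[0,8) = 2x8
Op 4 fold_up: fold axis h@5; visible region now rows[4,5) x cols[0,8) = 1x8
Op 5 cut(0, 2): punch at orig (4,2); cuts so far [(4, 2)]; region rows[4,5) x cols[0,8) = 1x8
Op 6 cut(0, 1): punch at orig (4,1); cuts so far [(4, 1), (4, 2)]; region rows[4,5) x cols[0,8) = 1x8
Op 7 cut(0, 4): punch at orig (4,4); cuts so far [(4, 1), (4, 2), (4, 4)]; region rows[4,5) x cols[0,8) = 1x8
Unfold 1 (reflect across h@5): 6 holes -> [(4, 1), (4, 2), (4, 4), (5, 1), (5, 2), (5, 4)]
Unfold 2 (reflect across v@8): 12 holes -> [(4, 1), (4, 2), (4, 4), (4, 11), (4, 13), (4, 14), (5, 1), (5, 2), (5, 4), (5, 11), (5, 13), (5, 14)]
Unfold 3 (reflect across h@6): 24 holes -> [(4, 1), (4, 2), (4, 4), (4, 11), (4, 13), (4, 14), (5, 1), (5, 2), (5, 4), (5, 11), (5, 13), (5, 14), (6, 1), (6, 2), (6, 4), (6, 11), (6, 13), (6, 14), (7, 1), (7, 2), (7, 4), (7, 11), (7, 13), (7, 14)]
Unfold 4 (reflect across h@4): 48 holes -> [(0, 1), (0, 2), (0, 4), (0, 11), (0, 13), (0, 14), (1, 1), (1, 2), (1, 4), (1, 11), (1, 13), (1, 14), (2, 1), (2, 2), (2, 4), (2, 11), (2, 13), (2, 14), (3, 1), (3, 2), (3, 4), (3, 11), (3, 13), (3, 14), (4, 1), (4, 2), (4, 4), (4, 11), (4, 13), (4, 14), (5, 1), (5, 2), (5, 4), (5, 11), (5, 13), (5, 14), (6, 1), (6, 2), (6, 4), (6, 11), (6, 13), (6, 14), (7, 1), (7, 2), (7, 4), (7, 11), (7, 13), (7, 14)]
Holes: [(0, 1), (0, 2), (0, 4), (0, 11), (0, 13), (0, 14), (1, 1), (1, 2), (1, 4), (1, 11), (1, 13), (1, 14), (2, 1), (2, 2), (2, 4), (2, 11), (2, 13), (2, 14), (3, 1), (3, 2), (3, 4), (3, 11), (3, 13), (3, 14), (4, 1), (4, 2), (4, 4), (4, 11), (4, 13), (4, 14), (5, 1), (5, 2), (5, 4), (5, 11), (5, 13), (5, 14), (6, 1), (6, 2), (6, 4), (6, 11), (6, 13), (6, 14), (7, 1), (7, 2), (7, 4), (7, 11), (7, 13), (7, 14)]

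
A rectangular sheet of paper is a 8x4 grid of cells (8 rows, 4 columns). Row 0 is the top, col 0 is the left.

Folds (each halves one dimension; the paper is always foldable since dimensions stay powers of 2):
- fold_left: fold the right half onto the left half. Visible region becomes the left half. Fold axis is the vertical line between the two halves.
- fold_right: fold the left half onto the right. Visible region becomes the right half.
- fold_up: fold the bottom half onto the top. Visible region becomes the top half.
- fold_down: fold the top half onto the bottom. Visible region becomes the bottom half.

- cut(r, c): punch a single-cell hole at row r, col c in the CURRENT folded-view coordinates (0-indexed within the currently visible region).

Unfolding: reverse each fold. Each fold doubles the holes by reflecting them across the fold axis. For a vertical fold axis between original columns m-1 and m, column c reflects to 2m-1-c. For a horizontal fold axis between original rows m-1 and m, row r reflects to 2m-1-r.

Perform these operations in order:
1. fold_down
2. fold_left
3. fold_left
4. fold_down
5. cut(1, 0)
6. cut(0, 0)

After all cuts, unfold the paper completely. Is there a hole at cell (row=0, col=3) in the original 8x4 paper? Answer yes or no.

Op 1 fold_down: fold axis h@4; visible region now rows[4,8) x cols[0,4) = 4x4
Op 2 fold_left: fold axis v@2; visible region now rows[4,8) x cols[0,2) = 4x2
Op 3 fold_left: fold axis v@1; visible region now rows[4,8) x cols[0,1) = 4x1
Op 4 fold_down: fold axis h@6; visible region now rows[6,8) x cols[0,1) = 2x1
Op 5 cut(1, 0): punch at orig (7,0); cuts so far [(7, 0)]; region rows[6,8) x cols[0,1) = 2x1
Op 6 cut(0, 0): punch at orig (6,0); cuts so far [(6, 0), (7, 0)]; region rows[6,8) x cols[0,1) = 2x1
Unfold 1 (reflect across h@6): 4 holes -> [(4, 0), (5, 0), (6, 0), (7, 0)]
Unfold 2 (reflect across v@1): 8 holes -> [(4, 0), (4, 1), (5, 0), (5, 1), (6, 0), (6, 1), (7, 0), (7, 1)]
Unfold 3 (reflect across v@2): 16 holes -> [(4, 0), (4, 1), (4, 2), (4, 3), (5, 0), (5, 1), (5, 2), (5, 3), (6, 0), (6, 1), (6, 2), (6, 3), (7, 0), (7, 1), (7, 2), (7, 3)]
Unfold 4 (reflect across h@4): 32 holes -> [(0, 0), (0, 1), (0, 2), (0, 3), (1, 0), (1, 1), (1, 2), (1, 3), (2, 0), (2, 1), (2, 2), (2, 3), (3, 0), (3, 1), (3, 2), (3, 3), (4, 0), (4, 1), (4, 2), (4, 3), (5, 0), (5, 1), (5, 2), (5, 3), (6, 0), (6, 1), (6, 2), (6, 3), (7, 0), (7, 1), (7, 2), (7, 3)]
Holes: [(0, 0), (0, 1), (0, 2), (0, 3), (1, 0), (1, 1), (1, 2), (1, 3), (2, 0), (2, 1), (2, 2), (2, 3), (3, 0), (3, 1), (3, 2), (3, 3), (4, 0), (4, 1), (4, 2), (4, 3), (5, 0), (5, 1), (5, 2), (5, 3), (6, 0), (6, 1), (6, 2), (6, 3), (7, 0), (7, 1), (7, 2), (7, 3)]

Answer: yes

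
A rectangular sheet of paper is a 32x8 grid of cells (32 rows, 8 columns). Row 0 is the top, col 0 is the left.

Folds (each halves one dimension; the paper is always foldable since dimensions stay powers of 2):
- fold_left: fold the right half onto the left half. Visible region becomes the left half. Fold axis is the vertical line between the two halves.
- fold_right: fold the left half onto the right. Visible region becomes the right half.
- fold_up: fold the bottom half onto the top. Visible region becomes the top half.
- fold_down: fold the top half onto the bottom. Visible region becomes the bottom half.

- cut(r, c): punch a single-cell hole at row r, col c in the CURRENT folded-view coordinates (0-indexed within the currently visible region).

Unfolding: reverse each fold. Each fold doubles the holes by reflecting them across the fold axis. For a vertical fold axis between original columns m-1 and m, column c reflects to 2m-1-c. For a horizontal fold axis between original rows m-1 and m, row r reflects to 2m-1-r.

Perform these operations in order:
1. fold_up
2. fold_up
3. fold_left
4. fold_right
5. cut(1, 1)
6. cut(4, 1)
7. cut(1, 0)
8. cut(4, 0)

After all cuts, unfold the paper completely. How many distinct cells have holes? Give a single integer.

Answer: 64

Derivation:
Op 1 fold_up: fold axis h@16; visible region now rows[0,16) x cols[0,8) = 16x8
Op 2 fold_up: fold axis h@8; visible region now rows[0,8) x cols[0,8) = 8x8
Op 3 fold_left: fold axis v@4; visible region now rows[0,8) x cols[0,4) = 8x4
Op 4 fold_right: fold axis v@2; visible region now rows[0,8) x cols[2,4) = 8x2
Op 5 cut(1, 1): punch at orig (1,3); cuts so far [(1, 3)]; region rows[0,8) x cols[2,4) = 8x2
Op 6 cut(4, 1): punch at orig (4,3); cuts so far [(1, 3), (4, 3)]; region rows[0,8) x cols[2,4) = 8x2
Op 7 cut(1, 0): punch at orig (1,2); cuts so far [(1, 2), (1, 3), (4, 3)]; region rows[0,8) x cols[2,4) = 8x2
Op 8 cut(4, 0): punch at orig (4,2); cuts so far [(1, 2), (1, 3), (4, 2), (4, 3)]; region rows[0,8) x cols[2,4) = 8x2
Unfold 1 (reflect across v@2): 8 holes -> [(1, 0), (1, 1), (1, 2), (1, 3), (4, 0), (4, 1), (4, 2), (4, 3)]
Unfold 2 (reflect across v@4): 16 holes -> [(1, 0), (1, 1), (1, 2), (1, 3), (1, 4), (1, 5), (1, 6), (1, 7), (4, 0), (4, 1), (4, 2), (4, 3), (4, 4), (4, 5), (4, 6), (4, 7)]
Unfold 3 (reflect across h@8): 32 holes -> [(1, 0), (1, 1), (1, 2), (1, 3), (1, 4), (1, 5), (1, 6), (1, 7), (4, 0), (4, 1), (4, 2), (4, 3), (4, 4), (4, 5), (4, 6), (4, 7), (11, 0), (11, 1), (11, 2), (11, 3), (11, 4), (11, 5), (11, 6), (11, 7), (14, 0), (14, 1), (14, 2), (14, 3), (14, 4), (14, 5), (14, 6), (14, 7)]
Unfold 4 (reflect across h@16): 64 holes -> [(1, 0), (1, 1), (1, 2), (1, 3), (1, 4), (1, 5), (1, 6), (1, 7), (4, 0), (4, 1), (4, 2), (4, 3), (4, 4), (4, 5), (4, 6), (4, 7), (11, 0), (11, 1), (11, 2), (11, 3), (11, 4), (11, 5), (11, 6), (11, 7), (14, 0), (14, 1), (14, 2), (14, 3), (14, 4), (14, 5), (14, 6), (14, 7), (17, 0), (17, 1), (17, 2), (17, 3), (17, 4), (17, 5), (17, 6), (17, 7), (20, 0), (20, 1), (20, 2), (20, 3), (20, 4), (20, 5), (20, 6), (20, 7), (27, 0), (27, 1), (27, 2), (27, 3), (27, 4), (27, 5), (27, 6), (27, 7), (30, 0), (30, 1), (30, 2), (30, 3), (30, 4), (30, 5), (30, 6), (30, 7)]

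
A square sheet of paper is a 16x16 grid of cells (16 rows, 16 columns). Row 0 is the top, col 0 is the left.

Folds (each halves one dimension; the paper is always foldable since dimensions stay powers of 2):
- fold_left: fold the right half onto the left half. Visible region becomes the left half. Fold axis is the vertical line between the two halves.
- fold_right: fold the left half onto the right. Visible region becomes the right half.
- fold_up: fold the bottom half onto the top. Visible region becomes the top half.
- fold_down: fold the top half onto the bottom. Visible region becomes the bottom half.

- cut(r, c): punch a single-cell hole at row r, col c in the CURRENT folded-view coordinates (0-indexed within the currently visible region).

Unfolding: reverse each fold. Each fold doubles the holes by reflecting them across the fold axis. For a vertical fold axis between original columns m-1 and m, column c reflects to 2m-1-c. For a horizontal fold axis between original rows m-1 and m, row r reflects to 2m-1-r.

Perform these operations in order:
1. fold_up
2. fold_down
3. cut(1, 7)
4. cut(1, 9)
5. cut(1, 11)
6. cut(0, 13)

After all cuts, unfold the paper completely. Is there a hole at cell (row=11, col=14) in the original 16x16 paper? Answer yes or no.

Op 1 fold_up: fold axis h@8; visible region now rows[0,8) x cols[0,16) = 8x16
Op 2 fold_down: fold axis h@4; visible region now rows[4,8) x cols[0,16) = 4x16
Op 3 cut(1, 7): punch at orig (5,7); cuts so far [(5, 7)]; region rows[4,8) x cols[0,16) = 4x16
Op 4 cut(1, 9): punch at orig (5,9); cuts so far [(5, 7), (5, 9)]; region rows[4,8) x cols[0,16) = 4x16
Op 5 cut(1, 11): punch at orig (5,11); cuts so far [(5, 7), (5, 9), (5, 11)]; region rows[4,8) x cols[0,16) = 4x16
Op 6 cut(0, 13): punch at orig (4,13); cuts so far [(4, 13), (5, 7), (5, 9), (5, 11)]; region rows[4,8) x cols[0,16) = 4x16
Unfold 1 (reflect across h@4): 8 holes -> [(2, 7), (2, 9), (2, 11), (3, 13), (4, 13), (5, 7), (5, 9), (5, 11)]
Unfold 2 (reflect across h@8): 16 holes -> [(2, 7), (2, 9), (2, 11), (3, 13), (4, 13), (5, 7), (5, 9), (5, 11), (10, 7), (10, 9), (10, 11), (11, 13), (12, 13), (13, 7), (13, 9), (13, 11)]
Holes: [(2, 7), (2, 9), (2, 11), (3, 13), (4, 13), (5, 7), (5, 9), (5, 11), (10, 7), (10, 9), (10, 11), (11, 13), (12, 13), (13, 7), (13, 9), (13, 11)]

Answer: no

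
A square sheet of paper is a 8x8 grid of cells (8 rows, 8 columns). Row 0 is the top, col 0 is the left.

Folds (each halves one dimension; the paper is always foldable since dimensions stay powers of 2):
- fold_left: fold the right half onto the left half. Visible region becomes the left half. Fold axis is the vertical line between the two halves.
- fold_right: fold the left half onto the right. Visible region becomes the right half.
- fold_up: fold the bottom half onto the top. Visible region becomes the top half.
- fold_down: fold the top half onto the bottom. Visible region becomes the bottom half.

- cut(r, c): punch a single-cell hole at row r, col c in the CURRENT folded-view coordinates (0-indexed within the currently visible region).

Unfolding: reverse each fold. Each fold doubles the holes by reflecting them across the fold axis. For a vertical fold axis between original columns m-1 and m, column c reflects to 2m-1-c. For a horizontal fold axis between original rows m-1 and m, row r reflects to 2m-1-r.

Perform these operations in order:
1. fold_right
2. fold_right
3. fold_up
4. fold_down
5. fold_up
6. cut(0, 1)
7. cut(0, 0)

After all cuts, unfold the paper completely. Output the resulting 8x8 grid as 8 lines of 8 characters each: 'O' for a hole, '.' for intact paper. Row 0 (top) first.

Op 1 fold_right: fold axis v@4; visible region now rows[0,8) x cols[4,8) = 8x4
Op 2 fold_right: fold axis v@6; visible region now rows[0,8) x cols[6,8) = 8x2
Op 3 fold_up: fold axis h@4; visible region now rows[0,4) x cols[6,8) = 4x2
Op 4 fold_down: fold axis h@2; visible region now rows[2,4) x cols[6,8) = 2x2
Op 5 fold_up: fold axis h@3; visible region now rows[2,3) x cols[6,8) = 1x2
Op 6 cut(0, 1): punch at orig (2,7); cuts so far [(2, 7)]; region rows[2,3) x cols[6,8) = 1x2
Op 7 cut(0, 0): punch at orig (2,6); cuts so far [(2, 6), (2, 7)]; region rows[2,3) x cols[6,8) = 1x2
Unfold 1 (reflect across h@3): 4 holes -> [(2, 6), (2, 7), (3, 6), (3, 7)]
Unfold 2 (reflect across h@2): 8 holes -> [(0, 6), (0, 7), (1, 6), (1, 7), (2, 6), (2, 7), (3, 6), (3, 7)]
Unfold 3 (reflect across h@4): 16 holes -> [(0, 6), (0, 7), (1, 6), (1, 7), (2, 6), (2, 7), (3, 6), (3, 7), (4, 6), (4, 7), (5, 6), (5, 7), (6, 6), (6, 7), (7, 6), (7, 7)]
Unfold 4 (reflect across v@6): 32 holes -> [(0, 4), (0, 5), (0, 6), (0, 7), (1, 4), (1, 5), (1, 6), (1, 7), (2, 4), (2, 5), (2, 6), (2, 7), (3, 4), (3, 5), (3, 6), (3, 7), (4, 4), (4, 5), (4, 6), (4, 7), (5, 4), (5, 5), (5, 6), (5, 7), (6, 4), (6, 5), (6, 6), (6, 7), (7, 4), (7, 5), (7, 6), (7, 7)]
Unfold 5 (reflect across v@4): 64 holes -> [(0, 0), (0, 1), (0, 2), (0, 3), (0, 4), (0, 5), (0, 6), (0, 7), (1, 0), (1, 1), (1, 2), (1, 3), (1, 4), (1, 5), (1, 6), (1, 7), (2, 0), (2, 1), (2, 2), (2, 3), (2, 4), (2, 5), (2, 6), (2, 7), (3, 0), (3, 1), (3, 2), (3, 3), (3, 4), (3, 5), (3, 6), (3, 7), (4, 0), (4, 1), (4, 2), (4, 3), (4, 4), (4, 5), (4, 6), (4, 7), (5, 0), (5, 1), (5, 2), (5, 3), (5, 4), (5, 5), (5, 6), (5, 7), (6, 0), (6, 1), (6, 2), (6, 3), (6, 4), (6, 5), (6, 6), (6, 7), (7, 0), (7, 1), (7, 2), (7, 3), (7, 4), (7, 5), (7, 6), (7, 7)]

Answer: OOOOOOOO
OOOOOOOO
OOOOOOOO
OOOOOOOO
OOOOOOOO
OOOOOOOO
OOOOOOOO
OOOOOOOO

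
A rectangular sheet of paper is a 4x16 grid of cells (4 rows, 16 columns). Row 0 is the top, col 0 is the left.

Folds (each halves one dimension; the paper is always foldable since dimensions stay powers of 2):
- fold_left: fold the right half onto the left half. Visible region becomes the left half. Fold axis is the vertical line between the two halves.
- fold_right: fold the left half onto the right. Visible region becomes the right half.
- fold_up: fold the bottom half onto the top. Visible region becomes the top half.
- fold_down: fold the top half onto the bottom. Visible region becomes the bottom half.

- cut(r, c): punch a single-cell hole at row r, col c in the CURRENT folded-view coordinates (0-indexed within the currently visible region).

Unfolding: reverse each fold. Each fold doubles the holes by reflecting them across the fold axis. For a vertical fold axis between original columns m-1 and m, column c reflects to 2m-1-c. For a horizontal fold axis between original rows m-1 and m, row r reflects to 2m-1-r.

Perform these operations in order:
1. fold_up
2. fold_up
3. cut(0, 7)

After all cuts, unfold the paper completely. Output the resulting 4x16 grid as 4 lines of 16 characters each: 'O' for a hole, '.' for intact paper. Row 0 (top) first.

Answer: .......O........
.......O........
.......O........
.......O........

Derivation:
Op 1 fold_up: fold axis h@2; visible region now rows[0,2) x cols[0,16) = 2x16
Op 2 fold_up: fold axis h@1; visible region now rows[0,1) x cols[0,16) = 1x16
Op 3 cut(0, 7): punch at orig (0,7); cuts so far [(0, 7)]; region rows[0,1) x cols[0,16) = 1x16
Unfold 1 (reflect across h@1): 2 holes -> [(0, 7), (1, 7)]
Unfold 2 (reflect across h@2): 4 holes -> [(0, 7), (1, 7), (2, 7), (3, 7)]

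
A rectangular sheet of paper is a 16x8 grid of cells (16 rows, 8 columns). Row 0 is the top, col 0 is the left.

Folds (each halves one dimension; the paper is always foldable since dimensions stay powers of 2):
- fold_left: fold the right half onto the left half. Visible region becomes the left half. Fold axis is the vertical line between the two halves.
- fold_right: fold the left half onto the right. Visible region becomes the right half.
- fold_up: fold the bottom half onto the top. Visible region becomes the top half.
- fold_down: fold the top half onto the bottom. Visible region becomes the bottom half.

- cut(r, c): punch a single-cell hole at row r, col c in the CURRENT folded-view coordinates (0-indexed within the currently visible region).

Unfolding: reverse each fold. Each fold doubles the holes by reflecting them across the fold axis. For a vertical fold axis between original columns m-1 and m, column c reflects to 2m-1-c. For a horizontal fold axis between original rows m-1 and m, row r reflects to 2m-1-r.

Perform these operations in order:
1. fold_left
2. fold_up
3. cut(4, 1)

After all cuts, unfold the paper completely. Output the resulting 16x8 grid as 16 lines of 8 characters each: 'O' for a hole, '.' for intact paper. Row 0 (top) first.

Op 1 fold_left: fold axis v@4; visible region now rows[0,16) x cols[0,4) = 16x4
Op 2 fold_up: fold axis h@8; visible region now rows[0,8) x cols[0,4) = 8x4
Op 3 cut(4, 1): punch at orig (4,1); cuts so far [(4, 1)]; region rows[0,8) x cols[0,4) = 8x4
Unfold 1 (reflect across h@8): 2 holes -> [(4, 1), (11, 1)]
Unfold 2 (reflect across v@4): 4 holes -> [(4, 1), (4, 6), (11, 1), (11, 6)]

Answer: ........
........
........
........
.O....O.
........
........
........
........
........
........
.O....O.
........
........
........
........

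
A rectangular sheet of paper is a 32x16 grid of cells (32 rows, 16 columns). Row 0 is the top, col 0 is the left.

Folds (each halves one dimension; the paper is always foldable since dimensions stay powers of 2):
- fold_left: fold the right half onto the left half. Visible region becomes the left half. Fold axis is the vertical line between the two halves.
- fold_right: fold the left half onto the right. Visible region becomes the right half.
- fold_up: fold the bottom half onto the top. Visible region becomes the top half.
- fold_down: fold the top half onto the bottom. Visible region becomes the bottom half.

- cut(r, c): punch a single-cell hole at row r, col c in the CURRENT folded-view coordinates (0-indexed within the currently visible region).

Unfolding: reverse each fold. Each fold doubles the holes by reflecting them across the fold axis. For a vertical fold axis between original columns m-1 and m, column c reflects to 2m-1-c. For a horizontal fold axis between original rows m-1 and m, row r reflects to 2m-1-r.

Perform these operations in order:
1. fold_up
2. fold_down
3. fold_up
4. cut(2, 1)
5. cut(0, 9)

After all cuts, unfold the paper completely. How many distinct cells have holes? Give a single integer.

Answer: 16

Derivation:
Op 1 fold_up: fold axis h@16; visible region now rows[0,16) x cols[0,16) = 16x16
Op 2 fold_down: fold axis h@8; visible region now rows[8,16) x cols[0,16) = 8x16
Op 3 fold_up: fold axis h@12; visible region now rows[8,12) x cols[0,16) = 4x16
Op 4 cut(2, 1): punch at orig (10,1); cuts so far [(10, 1)]; region rows[8,12) x cols[0,16) = 4x16
Op 5 cut(0, 9): punch at orig (8,9); cuts so far [(8, 9), (10, 1)]; region rows[8,12) x cols[0,16) = 4x16
Unfold 1 (reflect across h@12): 4 holes -> [(8, 9), (10, 1), (13, 1), (15, 9)]
Unfold 2 (reflect across h@8): 8 holes -> [(0, 9), (2, 1), (5, 1), (7, 9), (8, 9), (10, 1), (13, 1), (15, 9)]
Unfold 3 (reflect across h@16): 16 holes -> [(0, 9), (2, 1), (5, 1), (7, 9), (8, 9), (10, 1), (13, 1), (15, 9), (16, 9), (18, 1), (21, 1), (23, 9), (24, 9), (26, 1), (29, 1), (31, 9)]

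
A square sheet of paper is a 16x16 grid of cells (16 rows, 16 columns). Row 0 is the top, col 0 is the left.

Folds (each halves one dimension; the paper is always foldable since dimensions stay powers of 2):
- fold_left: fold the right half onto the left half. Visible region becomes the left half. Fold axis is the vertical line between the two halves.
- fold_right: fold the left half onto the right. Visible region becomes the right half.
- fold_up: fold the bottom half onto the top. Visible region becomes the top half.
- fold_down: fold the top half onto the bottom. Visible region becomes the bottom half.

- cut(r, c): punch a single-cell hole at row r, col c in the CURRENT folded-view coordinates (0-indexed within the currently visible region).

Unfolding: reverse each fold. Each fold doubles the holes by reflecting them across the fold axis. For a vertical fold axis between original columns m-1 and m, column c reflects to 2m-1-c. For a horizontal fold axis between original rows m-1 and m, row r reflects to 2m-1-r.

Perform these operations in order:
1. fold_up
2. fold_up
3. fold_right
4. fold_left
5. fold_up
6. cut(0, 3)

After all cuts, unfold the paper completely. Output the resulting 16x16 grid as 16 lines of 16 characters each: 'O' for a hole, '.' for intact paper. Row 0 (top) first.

Answer: ...OO......OO...
................
................
...OO......OO...
...OO......OO...
................
................
...OO......OO...
...OO......OO...
................
................
...OO......OO...
...OO......OO...
................
................
...OO......OO...

Derivation:
Op 1 fold_up: fold axis h@8; visible region now rows[0,8) x cols[0,16) = 8x16
Op 2 fold_up: fold axis h@4; visible region now rows[0,4) x cols[0,16) = 4x16
Op 3 fold_right: fold axis v@8; visible region now rows[0,4) x cols[8,16) = 4x8
Op 4 fold_left: fold axis v@12; visible region now rows[0,4) x cols[8,12) = 4x4
Op 5 fold_up: fold axis h@2; visible region now rows[0,2) x cols[8,12) = 2x4
Op 6 cut(0, 3): punch at orig (0,11); cuts so far [(0, 11)]; region rows[0,2) x cols[8,12) = 2x4
Unfold 1 (reflect across h@2): 2 holes -> [(0, 11), (3, 11)]
Unfold 2 (reflect across v@12): 4 holes -> [(0, 11), (0, 12), (3, 11), (3, 12)]
Unfold 3 (reflect across v@8): 8 holes -> [(0, 3), (0, 4), (0, 11), (0, 12), (3, 3), (3, 4), (3, 11), (3, 12)]
Unfold 4 (reflect across h@4): 16 holes -> [(0, 3), (0, 4), (0, 11), (0, 12), (3, 3), (3, 4), (3, 11), (3, 12), (4, 3), (4, 4), (4, 11), (4, 12), (7, 3), (7, 4), (7, 11), (7, 12)]
Unfold 5 (reflect across h@8): 32 holes -> [(0, 3), (0, 4), (0, 11), (0, 12), (3, 3), (3, 4), (3, 11), (3, 12), (4, 3), (4, 4), (4, 11), (4, 12), (7, 3), (7, 4), (7, 11), (7, 12), (8, 3), (8, 4), (8, 11), (8, 12), (11, 3), (11, 4), (11, 11), (11, 12), (12, 3), (12, 4), (12, 11), (12, 12), (15, 3), (15, 4), (15, 11), (15, 12)]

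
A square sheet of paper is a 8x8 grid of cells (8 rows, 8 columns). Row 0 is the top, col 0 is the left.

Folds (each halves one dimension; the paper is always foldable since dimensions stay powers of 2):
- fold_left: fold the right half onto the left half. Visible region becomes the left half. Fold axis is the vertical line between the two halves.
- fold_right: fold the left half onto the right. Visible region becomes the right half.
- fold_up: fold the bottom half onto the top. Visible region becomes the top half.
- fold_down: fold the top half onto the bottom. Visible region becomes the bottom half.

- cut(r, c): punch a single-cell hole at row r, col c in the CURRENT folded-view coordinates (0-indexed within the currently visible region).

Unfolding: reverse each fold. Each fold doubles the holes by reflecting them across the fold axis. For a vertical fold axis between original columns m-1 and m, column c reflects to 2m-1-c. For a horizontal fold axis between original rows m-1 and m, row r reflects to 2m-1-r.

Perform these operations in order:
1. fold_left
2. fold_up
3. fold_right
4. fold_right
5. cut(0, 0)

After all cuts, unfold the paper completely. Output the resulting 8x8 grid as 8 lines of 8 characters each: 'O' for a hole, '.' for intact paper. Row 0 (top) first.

Answer: OOOOOOOO
........
........
........
........
........
........
OOOOOOOO

Derivation:
Op 1 fold_left: fold axis v@4; visible region now rows[0,8) x cols[0,4) = 8x4
Op 2 fold_up: fold axis h@4; visible region now rows[0,4) x cols[0,4) = 4x4
Op 3 fold_right: fold axis v@2; visible region now rows[0,4) x cols[2,4) = 4x2
Op 4 fold_right: fold axis v@3; visible region now rows[0,4) x cols[3,4) = 4x1
Op 5 cut(0, 0): punch at orig (0,3); cuts so far [(0, 3)]; region rows[0,4) x cols[3,4) = 4x1
Unfold 1 (reflect across v@3): 2 holes -> [(0, 2), (0, 3)]
Unfold 2 (reflect across v@2): 4 holes -> [(0, 0), (0, 1), (0, 2), (0, 3)]
Unfold 3 (reflect across h@4): 8 holes -> [(0, 0), (0, 1), (0, 2), (0, 3), (7, 0), (7, 1), (7, 2), (7, 3)]
Unfold 4 (reflect across v@4): 16 holes -> [(0, 0), (0, 1), (0, 2), (0, 3), (0, 4), (0, 5), (0, 6), (0, 7), (7, 0), (7, 1), (7, 2), (7, 3), (7, 4), (7, 5), (7, 6), (7, 7)]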